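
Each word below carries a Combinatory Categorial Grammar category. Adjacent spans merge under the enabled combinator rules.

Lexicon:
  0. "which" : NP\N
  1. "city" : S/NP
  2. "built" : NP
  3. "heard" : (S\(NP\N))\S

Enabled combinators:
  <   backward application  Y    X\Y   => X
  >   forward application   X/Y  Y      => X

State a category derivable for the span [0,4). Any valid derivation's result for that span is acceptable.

[0,4] S   <
  [0,1] "which" : NP\N
  [1,4] S\(NP\N)   <
    [1,3] S   >
      [1,2] "city" : S/NP
      [2,3] "built" : NP
    [3,4] "heard" : (S\(NP\N))\S

S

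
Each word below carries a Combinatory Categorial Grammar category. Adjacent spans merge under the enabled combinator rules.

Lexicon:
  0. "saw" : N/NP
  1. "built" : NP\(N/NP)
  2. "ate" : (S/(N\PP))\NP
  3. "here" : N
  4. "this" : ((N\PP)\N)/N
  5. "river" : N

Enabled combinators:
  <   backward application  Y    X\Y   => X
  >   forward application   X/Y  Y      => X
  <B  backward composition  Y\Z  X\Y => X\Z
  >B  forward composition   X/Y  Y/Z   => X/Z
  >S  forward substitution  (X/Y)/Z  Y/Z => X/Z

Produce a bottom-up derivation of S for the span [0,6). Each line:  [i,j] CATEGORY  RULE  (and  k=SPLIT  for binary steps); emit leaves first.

[0,1] N/NP  lex  "saw"
[1,2] NP\(N/NP)  lex  "built"
[0,2] NP  <  k=1
[2,3] (S/(N\PP))\NP  lex  "ate"
[0,3] S/(N\PP)  <  k=2
[3,4] N  lex  "here"
[4,5] ((N\PP)\N)/N  lex  "this"
[5,6] N  lex  "river"
[4,6] (N\PP)\N  >  k=5
[3,6] N\PP  <  k=4
[0,6] S  >  k=3

[0,6] S   >
  [0,3] S/(N\PP)   <
    [0,2] NP   <
      [0,1] "saw" : N/NP
      [1,2] "built" : NP\(N/NP)
    [2,3] "ate" : (S/(N\PP))\NP
  [3,6] N\PP   <
    [3,4] "here" : N
    [4,6] (N\PP)\N   >
      [4,5] "this" : ((N\PP)\N)/N
      [5,6] "river" : N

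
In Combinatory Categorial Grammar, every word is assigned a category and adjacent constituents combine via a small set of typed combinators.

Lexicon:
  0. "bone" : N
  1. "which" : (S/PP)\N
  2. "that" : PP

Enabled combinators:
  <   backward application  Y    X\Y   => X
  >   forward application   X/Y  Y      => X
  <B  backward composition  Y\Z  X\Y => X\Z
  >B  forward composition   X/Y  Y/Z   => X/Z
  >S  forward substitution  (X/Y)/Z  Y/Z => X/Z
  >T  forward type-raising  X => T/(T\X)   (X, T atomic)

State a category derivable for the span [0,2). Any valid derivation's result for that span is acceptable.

S/PP

[0,3] S   >
  [0,2] S/PP   <
    [0,1] "bone" : N
    [1,2] "which" : (S/PP)\N
  [2,3] "that" : PP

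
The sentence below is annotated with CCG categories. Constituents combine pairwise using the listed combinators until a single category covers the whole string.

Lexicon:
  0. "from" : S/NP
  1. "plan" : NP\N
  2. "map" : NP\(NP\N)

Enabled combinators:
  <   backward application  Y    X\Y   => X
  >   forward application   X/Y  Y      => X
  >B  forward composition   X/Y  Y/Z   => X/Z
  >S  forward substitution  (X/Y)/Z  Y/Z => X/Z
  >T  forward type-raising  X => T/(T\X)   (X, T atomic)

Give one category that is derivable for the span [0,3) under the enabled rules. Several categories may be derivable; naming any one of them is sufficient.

[0,3] S   >
  [0,1] "from" : S/NP
  [1,3] NP   <
    [1,2] "plan" : NP\N
    [2,3] "map" : NP\(NP\N)

S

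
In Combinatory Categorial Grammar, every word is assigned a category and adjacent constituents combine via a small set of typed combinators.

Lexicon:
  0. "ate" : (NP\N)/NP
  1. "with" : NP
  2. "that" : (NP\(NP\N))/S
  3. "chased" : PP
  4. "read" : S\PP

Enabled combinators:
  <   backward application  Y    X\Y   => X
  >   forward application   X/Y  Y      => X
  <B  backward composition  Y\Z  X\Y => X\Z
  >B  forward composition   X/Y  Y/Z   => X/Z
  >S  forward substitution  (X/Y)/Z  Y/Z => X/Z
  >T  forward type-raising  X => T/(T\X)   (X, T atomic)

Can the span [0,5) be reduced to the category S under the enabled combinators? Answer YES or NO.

(NP\N)/NP NP (NP\(NP\N))/S PP S\PP
CKY chart[0,5] = {N/(N\NP), NP, NP/(NP\NP), PP/(PP\NP), S/(S\NP)}; S ∉ chart

NO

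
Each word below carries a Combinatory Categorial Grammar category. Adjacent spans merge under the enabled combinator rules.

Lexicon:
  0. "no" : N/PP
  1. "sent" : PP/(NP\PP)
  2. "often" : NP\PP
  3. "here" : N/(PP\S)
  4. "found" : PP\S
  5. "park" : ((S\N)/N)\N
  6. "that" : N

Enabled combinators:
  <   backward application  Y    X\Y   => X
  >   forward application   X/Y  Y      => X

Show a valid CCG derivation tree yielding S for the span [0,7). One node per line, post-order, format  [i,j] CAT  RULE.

[0,1] N/PP  lex  "no"
[1,2] PP/(NP\PP)  lex  "sent"
[2,3] NP\PP  lex  "often"
[1,3] PP  >  k=2
[0,3] N  >  k=1
[3,4] N/(PP\S)  lex  "here"
[4,5] PP\S  lex  "found"
[3,5] N  >  k=4
[5,6] ((S\N)/N)\N  lex  "park"
[3,6] (S\N)/N  <  k=5
[6,7] N  lex  "that"
[3,7] S\N  >  k=6
[0,7] S  <  k=3

[0,7] S   <
  [0,3] N   >
    [0,1] "no" : N/PP
    [1,3] PP   >
      [1,2] "sent" : PP/(NP\PP)
      [2,3] "often" : NP\PP
  [3,7] S\N   >
    [3,6] (S\N)/N   <
      [3,5] N   >
        [3,4] "here" : N/(PP\S)
        [4,5] "found" : PP\S
      [5,6] "park" : ((S\N)/N)\N
    [6,7] "that" : N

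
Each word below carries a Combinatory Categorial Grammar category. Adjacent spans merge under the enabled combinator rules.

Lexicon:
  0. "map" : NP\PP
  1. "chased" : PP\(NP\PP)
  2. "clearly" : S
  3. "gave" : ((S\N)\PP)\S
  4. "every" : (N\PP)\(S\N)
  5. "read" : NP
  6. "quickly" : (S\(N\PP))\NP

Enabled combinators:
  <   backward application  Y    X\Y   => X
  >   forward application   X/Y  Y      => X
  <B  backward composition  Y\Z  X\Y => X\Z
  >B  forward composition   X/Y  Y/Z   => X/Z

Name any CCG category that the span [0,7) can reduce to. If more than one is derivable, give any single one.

[0,7] S   <
  [0,5] N\PP   <
    [0,4] S\N   <
      [0,2] PP   <
        [0,1] "map" : NP\PP
        [1,2] "chased" : PP\(NP\PP)
      [2,4] (S\N)\PP   <
        [2,3] "clearly" : S
        [3,4] "gave" : ((S\N)\PP)\S
    [4,5] "every" : (N\PP)\(S\N)
  [5,7] S\(N\PP)   <
    [5,6] "read" : NP
    [6,7] "quickly" : (S\(N\PP))\NP

S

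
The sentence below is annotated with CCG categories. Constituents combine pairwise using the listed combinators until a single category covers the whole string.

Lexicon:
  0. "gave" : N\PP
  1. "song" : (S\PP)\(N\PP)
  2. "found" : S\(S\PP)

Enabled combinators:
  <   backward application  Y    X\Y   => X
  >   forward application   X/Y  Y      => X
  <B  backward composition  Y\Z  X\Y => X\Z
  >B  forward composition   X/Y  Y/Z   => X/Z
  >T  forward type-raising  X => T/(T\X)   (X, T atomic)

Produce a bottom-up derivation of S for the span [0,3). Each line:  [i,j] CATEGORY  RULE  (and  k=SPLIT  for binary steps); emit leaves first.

[0,3] S   <
  [0,2] S\PP   <
    [0,1] "gave" : N\PP
    [1,2] "song" : (S\PP)\(N\PP)
  [2,3] "found" : S\(S\PP)

[0,1] N\PP  lex  "gave"
[1,2] (S\PP)\(N\PP)  lex  "song"
[0,2] S\PP  <  k=1
[2,3] S\(S\PP)  lex  "found"
[0,3] S  <  k=2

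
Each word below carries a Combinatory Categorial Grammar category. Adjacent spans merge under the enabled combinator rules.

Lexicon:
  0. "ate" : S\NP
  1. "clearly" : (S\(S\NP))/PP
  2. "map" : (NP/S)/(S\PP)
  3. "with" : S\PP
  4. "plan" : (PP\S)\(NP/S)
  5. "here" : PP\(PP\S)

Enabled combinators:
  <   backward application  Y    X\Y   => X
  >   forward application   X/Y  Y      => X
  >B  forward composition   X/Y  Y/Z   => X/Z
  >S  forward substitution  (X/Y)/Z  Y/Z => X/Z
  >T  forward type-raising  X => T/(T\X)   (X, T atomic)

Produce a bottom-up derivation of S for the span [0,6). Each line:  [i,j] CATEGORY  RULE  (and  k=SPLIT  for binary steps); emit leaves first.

[0,1] S\NP  lex  "ate"
[1,2] (S\(S\NP))/PP  lex  "clearly"
[2,3] (NP/S)/(S\PP)  lex  "map"
[3,4] S\PP  lex  "with"
[2,4] NP/S  >  k=3
[4,5] (PP\S)\(NP/S)  lex  "plan"
[2,5] PP\S  <  k=4
[5,6] PP\(PP\S)  lex  "here"
[2,6] PP  <  k=5
[1,6] S\(S\NP)  >  k=2
[0,6] S  <  k=1

[0,6] S   <
  [0,1] "ate" : S\NP
  [1,6] S\(S\NP)   >
    [1,2] "clearly" : (S\(S\NP))/PP
    [2,6] PP   <
      [2,5] PP\S   <
        [2,4] NP/S   >
          [2,3] "map" : (NP/S)/(S\PP)
          [3,4] "with" : S\PP
        [4,5] "plan" : (PP\S)\(NP/S)
      [5,6] "here" : PP\(PP\S)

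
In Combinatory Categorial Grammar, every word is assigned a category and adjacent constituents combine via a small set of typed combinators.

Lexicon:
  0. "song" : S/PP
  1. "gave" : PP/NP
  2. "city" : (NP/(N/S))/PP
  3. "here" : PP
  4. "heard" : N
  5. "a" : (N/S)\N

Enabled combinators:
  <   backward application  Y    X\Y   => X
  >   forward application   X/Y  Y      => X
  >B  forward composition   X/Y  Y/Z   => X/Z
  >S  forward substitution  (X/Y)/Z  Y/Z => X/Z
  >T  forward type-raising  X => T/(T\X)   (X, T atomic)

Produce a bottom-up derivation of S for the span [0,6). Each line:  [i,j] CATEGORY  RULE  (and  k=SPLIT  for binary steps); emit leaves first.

[0,6] S   >
  [0,1] "song" : S/PP
  [1,6] PP   >
    [1,2] "gave" : PP/NP
    [2,6] NP   >
      [2,4] NP/(N/S)   >
        [2,3] "city" : (NP/(N/S))/PP
        [3,4] "here" : PP
      [4,6] N/S   <
        [4,5] "heard" : N
        [5,6] "a" : (N/S)\N

[0,1] S/PP  lex  "song"
[1,2] PP/NP  lex  "gave"
[2,3] (NP/(N/S))/PP  lex  "city"
[3,4] PP  lex  "here"
[2,4] NP/(N/S)  >  k=3
[4,5] N  lex  "heard"
[5,6] (N/S)\N  lex  "a"
[4,6] N/S  <  k=5
[2,6] NP  >  k=4
[1,6] PP  >  k=2
[0,6] S  >  k=1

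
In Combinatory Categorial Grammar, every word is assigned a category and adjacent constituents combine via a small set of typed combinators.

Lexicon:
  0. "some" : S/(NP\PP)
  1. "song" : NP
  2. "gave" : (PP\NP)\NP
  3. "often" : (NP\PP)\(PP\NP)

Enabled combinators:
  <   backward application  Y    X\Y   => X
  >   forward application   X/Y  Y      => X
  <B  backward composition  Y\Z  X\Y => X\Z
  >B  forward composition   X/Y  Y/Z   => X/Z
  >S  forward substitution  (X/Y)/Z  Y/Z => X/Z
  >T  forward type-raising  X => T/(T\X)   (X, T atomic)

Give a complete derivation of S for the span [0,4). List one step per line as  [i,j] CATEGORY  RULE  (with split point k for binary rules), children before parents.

[0,1] S/(NP\PP)  lex  "some"
[1,2] NP  lex  "song"
[2,3] (PP\NP)\NP  lex  "gave"
[1,3] PP\NP  <  k=2
[3,4] (NP\PP)\(PP\NP)  lex  "often"
[1,4] NP\PP  <  k=3
[0,4] S  >  k=1

[0,4] S   >
  [0,1] "some" : S/(NP\PP)
  [1,4] NP\PP   <
    [1,3] PP\NP   <
      [1,2] "song" : NP
      [2,3] "gave" : (PP\NP)\NP
    [3,4] "often" : (NP\PP)\(PP\NP)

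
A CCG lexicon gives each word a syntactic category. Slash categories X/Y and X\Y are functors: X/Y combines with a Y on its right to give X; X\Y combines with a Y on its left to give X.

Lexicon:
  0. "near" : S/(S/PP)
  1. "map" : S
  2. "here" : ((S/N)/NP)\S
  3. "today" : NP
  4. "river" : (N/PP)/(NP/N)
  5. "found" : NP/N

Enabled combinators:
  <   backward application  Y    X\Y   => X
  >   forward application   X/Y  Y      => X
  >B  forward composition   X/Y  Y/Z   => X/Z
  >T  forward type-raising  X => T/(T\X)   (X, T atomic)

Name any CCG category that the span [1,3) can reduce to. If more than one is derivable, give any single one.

(S/N)/NP

[0,6] S   >
  [0,1] "near" : S/(S/PP)
  [1,6] S/PP   >B
    [1,4] S/N   >
      [1,3] (S/N)/NP   <
        [1,2] "map" : S
        [2,3] "here" : ((S/N)/NP)\S
      [3,4] "today" : NP
    [4,6] N/PP   >
      [4,5] "river" : (N/PP)/(NP/N)
      [5,6] "found" : NP/N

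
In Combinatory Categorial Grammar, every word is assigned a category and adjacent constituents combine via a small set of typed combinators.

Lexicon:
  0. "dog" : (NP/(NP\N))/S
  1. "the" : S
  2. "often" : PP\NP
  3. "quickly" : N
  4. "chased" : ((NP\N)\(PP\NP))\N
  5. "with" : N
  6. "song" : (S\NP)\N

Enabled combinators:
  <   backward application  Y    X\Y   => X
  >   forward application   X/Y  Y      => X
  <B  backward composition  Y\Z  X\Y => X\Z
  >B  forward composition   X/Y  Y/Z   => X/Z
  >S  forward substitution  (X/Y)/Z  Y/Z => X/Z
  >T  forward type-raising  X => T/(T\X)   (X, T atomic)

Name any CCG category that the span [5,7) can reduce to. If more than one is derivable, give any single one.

S\NP

[0,7] S   <
  [0,5] NP   >
    [0,2] NP/(NP\N)   >
      [0,1] "dog" : (NP/(NP\N))/S
      [1,2] "the" : S
    [2,5] NP\N   <
      [2,3] "often" : PP\NP
      [3,5] (NP\N)\(PP\NP)   <
        [3,4] "quickly" : N
        [4,5] "chased" : ((NP\N)\(PP\NP))\N
  [5,7] S\NP   <
    [5,6] "with" : N
    [6,7] "song" : (S\NP)\N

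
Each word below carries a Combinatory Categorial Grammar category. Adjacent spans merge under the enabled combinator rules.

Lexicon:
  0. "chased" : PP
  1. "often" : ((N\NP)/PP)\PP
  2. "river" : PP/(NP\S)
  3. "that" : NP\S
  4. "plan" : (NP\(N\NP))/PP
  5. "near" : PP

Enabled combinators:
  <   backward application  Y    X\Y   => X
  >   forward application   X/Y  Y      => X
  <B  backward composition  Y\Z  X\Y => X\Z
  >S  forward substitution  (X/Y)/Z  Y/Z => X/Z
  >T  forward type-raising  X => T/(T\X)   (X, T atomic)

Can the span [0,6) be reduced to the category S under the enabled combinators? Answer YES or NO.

NO

PP ((N\NP)/PP)\PP PP/(NP\S) NP\S (NP\(N\NP))/PP PP
CKY chart[0,6] = {N/(N\NP), NP, NP/(NP\NP), PP/(PP\NP), S/(S\NP)}; S ∉ chart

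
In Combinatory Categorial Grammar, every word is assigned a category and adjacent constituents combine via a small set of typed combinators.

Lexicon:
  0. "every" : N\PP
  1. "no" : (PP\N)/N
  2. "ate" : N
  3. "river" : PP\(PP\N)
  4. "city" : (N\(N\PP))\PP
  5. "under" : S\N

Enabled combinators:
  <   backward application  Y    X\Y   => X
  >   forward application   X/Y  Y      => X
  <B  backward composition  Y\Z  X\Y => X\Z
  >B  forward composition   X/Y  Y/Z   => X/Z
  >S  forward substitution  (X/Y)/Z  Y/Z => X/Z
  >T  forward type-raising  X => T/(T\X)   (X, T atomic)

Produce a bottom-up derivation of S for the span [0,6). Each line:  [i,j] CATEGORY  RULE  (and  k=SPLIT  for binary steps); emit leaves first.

[0,6] S   <
  [0,5] N   <
    [0,1] "every" : N\PP
    [1,5] N\(N\PP)   <
      [1,4] PP   <
        [1,3] PP\N   >
          [1,2] "no" : (PP\N)/N
          [2,3] "ate" : N
        [3,4] "river" : PP\(PP\N)
      [4,5] "city" : (N\(N\PP))\PP
  [5,6] "under" : S\N

[0,1] N\PP  lex  "every"
[1,2] (PP\N)/N  lex  "no"
[2,3] N  lex  "ate"
[1,3] PP\N  >  k=2
[3,4] PP\(PP\N)  lex  "river"
[1,4] PP  <  k=3
[4,5] (N\(N\PP))\PP  lex  "city"
[1,5] N\(N\PP)  <  k=4
[0,5] N  <  k=1
[5,6] S\N  lex  "under"
[0,6] S  <  k=5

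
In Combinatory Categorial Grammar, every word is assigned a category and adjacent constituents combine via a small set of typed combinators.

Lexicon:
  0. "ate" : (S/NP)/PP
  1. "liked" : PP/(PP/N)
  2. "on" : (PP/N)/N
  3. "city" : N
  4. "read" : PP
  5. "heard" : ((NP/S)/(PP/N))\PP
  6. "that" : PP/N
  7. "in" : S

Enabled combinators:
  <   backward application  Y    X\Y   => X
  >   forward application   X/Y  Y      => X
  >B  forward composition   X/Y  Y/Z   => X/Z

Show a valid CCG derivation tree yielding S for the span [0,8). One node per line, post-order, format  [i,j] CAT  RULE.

[0,1] (S/NP)/PP  lex  "ate"
[1,2] PP/(PP/N)  lex  "liked"
[2,3] (PP/N)/N  lex  "on"
[3,4] N  lex  "city"
[2,4] PP/N  >  k=3
[1,4] PP  >  k=2
[0,4] S/NP  >  k=1
[4,5] PP  lex  "read"
[5,6] ((NP/S)/(PP/N))\PP  lex  "heard"
[4,6] (NP/S)/(PP/N)  <  k=5
[6,7] PP/N  lex  "that"
[4,7] NP/S  >  k=6
[7,8] S  lex  "in"
[4,8] NP  >  k=7
[0,8] S  >  k=4

[0,8] S   >
  [0,4] S/NP   >
    [0,1] "ate" : (S/NP)/PP
    [1,4] PP   >
      [1,2] "liked" : PP/(PP/N)
      [2,4] PP/N   >
        [2,3] "on" : (PP/N)/N
        [3,4] "city" : N
  [4,8] NP   >
    [4,7] NP/S   >
      [4,6] (NP/S)/(PP/N)   <
        [4,5] "read" : PP
        [5,6] "heard" : ((NP/S)/(PP/N))\PP
      [6,7] "that" : PP/N
    [7,8] "in" : S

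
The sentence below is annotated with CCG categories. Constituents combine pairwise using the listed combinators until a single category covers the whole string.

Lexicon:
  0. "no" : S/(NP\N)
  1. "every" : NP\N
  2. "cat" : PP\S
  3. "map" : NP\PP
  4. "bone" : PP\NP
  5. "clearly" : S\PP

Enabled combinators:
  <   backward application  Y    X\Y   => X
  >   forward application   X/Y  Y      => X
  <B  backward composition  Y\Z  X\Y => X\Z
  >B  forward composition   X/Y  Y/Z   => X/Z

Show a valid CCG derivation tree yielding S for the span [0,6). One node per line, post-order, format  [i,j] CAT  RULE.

[0,6] S   <
  [0,5] PP   <
    [0,2] S   >
      [0,1] "no" : S/(NP\N)
      [1,2] "every" : NP\N
    [2,5] PP\S   <B
      [2,3] "cat" : PP\S
      [3,5] PP\PP   <B
        [3,4] "map" : NP\PP
        [4,5] "bone" : PP\NP
  [5,6] "clearly" : S\PP

[0,1] S/(NP\N)  lex  "no"
[1,2] NP\N  lex  "every"
[0,2] S  >  k=1
[2,3] PP\S  lex  "cat"
[3,4] NP\PP  lex  "map"
[4,5] PP\NP  lex  "bone"
[3,5] PP\PP  <B  k=4
[2,5] PP\S  <B  k=3
[0,5] PP  <  k=2
[5,6] S\PP  lex  "clearly"
[0,6] S  <  k=5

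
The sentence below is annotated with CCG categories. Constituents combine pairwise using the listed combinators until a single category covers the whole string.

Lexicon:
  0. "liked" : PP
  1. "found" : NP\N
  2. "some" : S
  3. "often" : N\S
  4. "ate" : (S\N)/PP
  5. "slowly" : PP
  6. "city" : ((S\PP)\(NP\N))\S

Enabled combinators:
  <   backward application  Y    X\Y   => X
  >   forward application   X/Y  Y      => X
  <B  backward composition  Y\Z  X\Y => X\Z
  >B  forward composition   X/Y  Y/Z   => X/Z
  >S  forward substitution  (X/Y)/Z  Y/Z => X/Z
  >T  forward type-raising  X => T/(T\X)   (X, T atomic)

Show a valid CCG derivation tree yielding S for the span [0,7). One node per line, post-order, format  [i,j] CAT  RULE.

[0,1] PP  lex  "liked"
[1,2] NP\N  lex  "found"
[2,3] S  lex  "some"
[3,4] N\S  lex  "often"
[2,4] N  <  k=3
[4,5] (S\N)/PP  lex  "ate"
[5,6] PP  lex  "slowly"
[4,6] S\N  >  k=5
[2,6] S  <  k=4
[6,7] ((S\PP)\(NP\N))\S  lex  "city"
[2,7] (S\PP)\(NP\N)  <  k=6
[1,7] S\PP  <  k=2
[0,7] S  <  k=1

[0,7] S   <
  [0,1] "liked" : PP
  [1,7] S\PP   <
    [1,2] "found" : NP\N
    [2,7] (S\PP)\(NP\N)   <
      [2,6] S   <
        [2,4] N   <
          [2,3] "some" : S
          [3,4] "often" : N\S
        [4,6] S\N   >
          [4,5] "ate" : (S\N)/PP
          [5,6] "slowly" : PP
      [6,7] "city" : ((S\PP)\(NP\N))\S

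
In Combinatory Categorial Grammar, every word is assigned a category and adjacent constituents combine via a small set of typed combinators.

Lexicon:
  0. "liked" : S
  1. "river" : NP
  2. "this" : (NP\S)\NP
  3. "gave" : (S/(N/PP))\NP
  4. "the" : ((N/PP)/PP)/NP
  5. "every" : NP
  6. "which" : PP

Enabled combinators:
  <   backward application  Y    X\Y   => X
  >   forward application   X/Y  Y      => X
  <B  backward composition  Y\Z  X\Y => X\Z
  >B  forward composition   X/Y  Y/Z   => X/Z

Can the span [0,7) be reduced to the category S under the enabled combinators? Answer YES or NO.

YES

[0,7] S   >
  [0,4] S/(N/PP)   <
    [0,3] NP   <
      [0,1] "liked" : S
      [1,3] NP\S   <
        [1,2] "river" : NP
        [2,3] "this" : (NP\S)\NP
    [3,4] "gave" : (S/(N/PP))\NP
  [4,7] N/PP   >
    [4,6] (N/PP)/PP   >
      [4,5] "the" : ((N/PP)/PP)/NP
      [5,6] "every" : NP
    [6,7] "which" : PP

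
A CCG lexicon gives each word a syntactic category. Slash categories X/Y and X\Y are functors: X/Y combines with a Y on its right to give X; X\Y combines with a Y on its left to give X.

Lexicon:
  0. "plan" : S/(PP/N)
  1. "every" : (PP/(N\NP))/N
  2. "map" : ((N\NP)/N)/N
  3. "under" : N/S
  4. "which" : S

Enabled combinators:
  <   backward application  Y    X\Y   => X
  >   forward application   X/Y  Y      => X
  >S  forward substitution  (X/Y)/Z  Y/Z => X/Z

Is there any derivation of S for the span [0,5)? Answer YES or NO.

YES

[0,5] S   >
  [0,1] "plan" : S/(PP/N)
  [1,5] PP/N   >S
    [1,2] "every" : (PP/(N\NP))/N
    [2,5] (N\NP)/N   >
      [2,3] "map" : ((N\NP)/N)/N
      [3,5] N   >
        [3,4] "under" : N/S
        [4,5] "which" : S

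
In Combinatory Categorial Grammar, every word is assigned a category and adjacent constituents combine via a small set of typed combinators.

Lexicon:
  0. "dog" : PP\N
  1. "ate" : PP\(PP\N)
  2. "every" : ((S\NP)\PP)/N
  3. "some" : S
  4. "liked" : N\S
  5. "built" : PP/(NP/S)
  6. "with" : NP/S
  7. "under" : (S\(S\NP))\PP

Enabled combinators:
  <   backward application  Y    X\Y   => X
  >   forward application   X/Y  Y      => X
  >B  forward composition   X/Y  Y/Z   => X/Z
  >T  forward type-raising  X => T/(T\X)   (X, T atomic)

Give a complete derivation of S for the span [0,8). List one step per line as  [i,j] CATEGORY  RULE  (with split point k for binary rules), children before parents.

[0,8] S   <
  [0,5] S\NP   <
    [0,2] PP   <
      [0,1] "dog" : PP\N
      [1,2] "ate" : PP\(PP\N)
    [2,5] (S\NP)\PP   >
      [2,3] "every" : ((S\NP)\PP)/N
      [3,5] N   >
        [3,4] N/(N\S)   >T
          [3,4] "some" : S
        [4,5] "liked" : N\S
  [5,8] S\(S\NP)   <
    [5,7] PP   >
      [5,6] "built" : PP/(NP/S)
      [6,7] "with" : NP/S
    [7,8] "under" : (S\(S\NP))\PP

[0,1] PP\N  lex  "dog"
[1,2] PP\(PP\N)  lex  "ate"
[0,2] PP  <  k=1
[2,3] ((S\NP)\PP)/N  lex  "every"
[3,4] S  lex  "some"
[3,4] N/(N\S)  >T
[4,5] N\S  lex  "liked"
[3,5] N  >  k=4
[2,5] (S\NP)\PP  >  k=3
[0,5] S\NP  <  k=2
[5,6] PP/(NP/S)  lex  "built"
[6,7] NP/S  lex  "with"
[5,7] PP  >  k=6
[7,8] (S\(S\NP))\PP  lex  "under"
[5,8] S\(S\NP)  <  k=7
[0,8] S  <  k=5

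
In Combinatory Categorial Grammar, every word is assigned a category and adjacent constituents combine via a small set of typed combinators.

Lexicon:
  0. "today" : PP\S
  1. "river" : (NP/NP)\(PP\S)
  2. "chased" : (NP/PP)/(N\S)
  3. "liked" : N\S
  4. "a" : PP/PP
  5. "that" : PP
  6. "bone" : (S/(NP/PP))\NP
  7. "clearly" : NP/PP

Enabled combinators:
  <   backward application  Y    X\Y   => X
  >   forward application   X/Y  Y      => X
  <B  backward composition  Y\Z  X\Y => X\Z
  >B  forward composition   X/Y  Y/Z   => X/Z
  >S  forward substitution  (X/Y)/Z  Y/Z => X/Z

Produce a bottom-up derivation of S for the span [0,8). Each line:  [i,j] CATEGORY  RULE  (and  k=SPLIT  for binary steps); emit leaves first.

[0,8] S   >
  [0,7] S/(NP/PP)   <
    [0,6] NP   >
      [0,5] NP/PP   >B
        [0,4] NP/PP   >B
          [0,2] NP/NP   <
            [0,1] "today" : PP\S
            [1,2] "river" : (NP/NP)\(PP\S)
          [2,4] NP/PP   >
            [2,3] "chased" : (NP/PP)/(N\S)
            [3,4] "liked" : N\S
        [4,5] "a" : PP/PP
      [5,6] "that" : PP
    [6,7] "bone" : (S/(NP/PP))\NP
  [7,8] "clearly" : NP/PP

[0,1] PP\S  lex  "today"
[1,2] (NP/NP)\(PP\S)  lex  "river"
[0,2] NP/NP  <  k=1
[2,3] (NP/PP)/(N\S)  lex  "chased"
[3,4] N\S  lex  "liked"
[2,4] NP/PP  >  k=3
[0,4] NP/PP  >B  k=2
[4,5] PP/PP  lex  "a"
[0,5] NP/PP  >B  k=4
[5,6] PP  lex  "that"
[0,6] NP  >  k=5
[6,7] (S/(NP/PP))\NP  lex  "bone"
[0,7] S/(NP/PP)  <  k=6
[7,8] NP/PP  lex  "clearly"
[0,8] S  >  k=7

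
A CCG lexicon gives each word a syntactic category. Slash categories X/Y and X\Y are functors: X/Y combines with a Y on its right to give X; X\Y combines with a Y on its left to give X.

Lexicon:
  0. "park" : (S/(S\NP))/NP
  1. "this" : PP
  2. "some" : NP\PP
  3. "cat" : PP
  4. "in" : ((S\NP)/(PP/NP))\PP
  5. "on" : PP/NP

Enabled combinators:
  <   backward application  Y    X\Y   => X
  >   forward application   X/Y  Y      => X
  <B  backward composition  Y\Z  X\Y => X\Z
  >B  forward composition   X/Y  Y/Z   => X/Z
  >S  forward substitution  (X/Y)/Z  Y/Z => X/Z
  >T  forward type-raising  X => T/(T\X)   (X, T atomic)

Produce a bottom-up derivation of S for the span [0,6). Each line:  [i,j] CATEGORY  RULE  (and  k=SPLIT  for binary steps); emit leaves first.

[0,1] (S/(S\NP))/NP  lex  "park"
[1,2] PP  lex  "this"
[1,2] NP/(NP\PP)  >T
[2,3] NP\PP  lex  "some"
[1,3] NP  >  k=2
[0,3] S/(S\NP)  >  k=1
[3,4] PP  lex  "cat"
[4,5] ((S\NP)/(PP/NP))\PP  lex  "in"
[3,5] (S\NP)/(PP/NP)  <  k=4
[5,6] PP/NP  lex  "on"
[3,6] S\NP  >  k=5
[0,6] S  >  k=3

[0,6] S   >
  [0,3] S/(S\NP)   >
    [0,1] "park" : (S/(S\NP))/NP
    [1,3] NP   >
      [1,2] NP/(NP\PP)   >T
        [1,2] "this" : PP
      [2,3] "some" : NP\PP
  [3,6] S\NP   >
    [3,5] (S\NP)/(PP/NP)   <
      [3,4] "cat" : PP
      [4,5] "in" : ((S\NP)/(PP/NP))\PP
    [5,6] "on" : PP/NP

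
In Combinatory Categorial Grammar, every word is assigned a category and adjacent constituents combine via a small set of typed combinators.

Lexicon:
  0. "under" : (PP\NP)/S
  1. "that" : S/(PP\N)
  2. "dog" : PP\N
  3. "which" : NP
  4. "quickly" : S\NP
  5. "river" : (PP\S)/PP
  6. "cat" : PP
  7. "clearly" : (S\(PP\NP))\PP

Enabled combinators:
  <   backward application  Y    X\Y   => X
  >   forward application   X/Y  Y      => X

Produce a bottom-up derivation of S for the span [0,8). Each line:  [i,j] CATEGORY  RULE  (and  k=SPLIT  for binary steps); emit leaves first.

[0,8] S   <
  [0,3] PP\NP   >
    [0,1] "under" : (PP\NP)/S
    [1,3] S   >
      [1,2] "that" : S/(PP\N)
      [2,3] "dog" : PP\N
  [3,8] S\(PP\NP)   <
    [3,7] PP   <
      [3,5] S   <
        [3,4] "which" : NP
        [4,5] "quickly" : S\NP
      [5,7] PP\S   >
        [5,6] "river" : (PP\S)/PP
        [6,7] "cat" : PP
    [7,8] "clearly" : (S\(PP\NP))\PP

[0,1] (PP\NP)/S  lex  "under"
[1,2] S/(PP\N)  lex  "that"
[2,3] PP\N  lex  "dog"
[1,3] S  >  k=2
[0,3] PP\NP  >  k=1
[3,4] NP  lex  "which"
[4,5] S\NP  lex  "quickly"
[3,5] S  <  k=4
[5,6] (PP\S)/PP  lex  "river"
[6,7] PP  lex  "cat"
[5,7] PP\S  >  k=6
[3,7] PP  <  k=5
[7,8] (S\(PP\NP))\PP  lex  "clearly"
[3,8] S\(PP\NP)  <  k=7
[0,8] S  <  k=3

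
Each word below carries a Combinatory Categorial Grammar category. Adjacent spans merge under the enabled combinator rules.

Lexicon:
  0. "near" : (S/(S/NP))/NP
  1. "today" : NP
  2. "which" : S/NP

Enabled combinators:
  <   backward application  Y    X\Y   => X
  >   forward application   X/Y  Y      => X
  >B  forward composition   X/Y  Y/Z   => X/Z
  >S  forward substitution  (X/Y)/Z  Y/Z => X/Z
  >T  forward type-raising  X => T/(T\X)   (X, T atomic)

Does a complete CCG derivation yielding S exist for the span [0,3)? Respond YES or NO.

[0,3] S   >
  [0,2] S/(S/NP)   >
    [0,1] "near" : (S/(S/NP))/NP
    [1,2] "today" : NP
  [2,3] "which" : S/NP

YES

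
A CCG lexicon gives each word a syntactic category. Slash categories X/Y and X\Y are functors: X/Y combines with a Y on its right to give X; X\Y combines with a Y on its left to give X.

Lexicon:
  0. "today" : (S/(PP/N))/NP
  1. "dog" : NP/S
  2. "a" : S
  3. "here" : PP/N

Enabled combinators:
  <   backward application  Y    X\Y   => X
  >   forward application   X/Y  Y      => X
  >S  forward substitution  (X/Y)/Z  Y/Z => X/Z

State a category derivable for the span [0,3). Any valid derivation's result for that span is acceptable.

[0,4] S   >
  [0,3] S/(PP/N)   >
    [0,1] "today" : (S/(PP/N))/NP
    [1,3] NP   >
      [1,2] "dog" : NP/S
      [2,3] "a" : S
  [3,4] "here" : PP/N

S/(PP/N)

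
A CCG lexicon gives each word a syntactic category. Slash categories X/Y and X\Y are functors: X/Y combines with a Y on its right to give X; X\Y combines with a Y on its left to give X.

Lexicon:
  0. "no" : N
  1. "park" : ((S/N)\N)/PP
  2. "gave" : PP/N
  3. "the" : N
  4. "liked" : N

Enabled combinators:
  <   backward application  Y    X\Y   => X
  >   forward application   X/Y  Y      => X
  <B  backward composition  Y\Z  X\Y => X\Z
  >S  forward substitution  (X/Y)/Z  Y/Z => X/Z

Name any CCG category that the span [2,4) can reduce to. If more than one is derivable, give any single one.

PP

[0,5] S   >
  [0,4] S/N   <
    [0,1] "no" : N
    [1,4] (S/N)\N   >
      [1,2] "park" : ((S/N)\N)/PP
      [2,4] PP   >
        [2,3] "gave" : PP/N
        [3,4] "the" : N
  [4,5] "liked" : N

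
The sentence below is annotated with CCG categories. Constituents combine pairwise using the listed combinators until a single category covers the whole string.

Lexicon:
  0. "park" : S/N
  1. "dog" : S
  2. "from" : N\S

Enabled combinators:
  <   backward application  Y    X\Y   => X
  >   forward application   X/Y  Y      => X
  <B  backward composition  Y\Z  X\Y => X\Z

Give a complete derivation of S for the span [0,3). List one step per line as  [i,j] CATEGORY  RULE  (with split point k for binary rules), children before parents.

[0,1] S/N  lex  "park"
[1,2] S  lex  "dog"
[2,3] N\S  lex  "from"
[1,3] N  <  k=2
[0,3] S  >  k=1

[0,3] S   >
  [0,1] "park" : S/N
  [1,3] N   <
    [1,2] "dog" : S
    [2,3] "from" : N\S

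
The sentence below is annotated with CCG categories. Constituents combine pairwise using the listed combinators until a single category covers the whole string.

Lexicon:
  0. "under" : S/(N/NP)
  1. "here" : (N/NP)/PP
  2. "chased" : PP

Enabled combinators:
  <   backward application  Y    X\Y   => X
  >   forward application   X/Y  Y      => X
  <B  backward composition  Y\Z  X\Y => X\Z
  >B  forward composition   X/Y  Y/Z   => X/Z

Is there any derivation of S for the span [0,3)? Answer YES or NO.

YES

[0,3] S   >
  [0,2] S/PP   >B
    [0,1] "under" : S/(N/NP)
    [1,2] "here" : (N/NP)/PP
  [2,3] "chased" : PP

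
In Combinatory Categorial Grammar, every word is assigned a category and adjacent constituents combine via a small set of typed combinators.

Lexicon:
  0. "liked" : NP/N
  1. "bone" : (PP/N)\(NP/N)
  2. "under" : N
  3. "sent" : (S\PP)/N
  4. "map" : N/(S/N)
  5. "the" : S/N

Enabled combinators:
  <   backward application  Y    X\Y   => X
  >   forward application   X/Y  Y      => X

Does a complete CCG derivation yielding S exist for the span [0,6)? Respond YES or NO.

[0,6] S   <
  [0,3] PP   >
    [0,2] PP/N   <
      [0,1] "liked" : NP/N
      [1,2] "bone" : (PP/N)\(NP/N)
    [2,3] "under" : N
  [3,6] S\PP   >
    [3,4] "sent" : (S\PP)/N
    [4,6] N   >
      [4,5] "map" : N/(S/N)
      [5,6] "the" : S/N

YES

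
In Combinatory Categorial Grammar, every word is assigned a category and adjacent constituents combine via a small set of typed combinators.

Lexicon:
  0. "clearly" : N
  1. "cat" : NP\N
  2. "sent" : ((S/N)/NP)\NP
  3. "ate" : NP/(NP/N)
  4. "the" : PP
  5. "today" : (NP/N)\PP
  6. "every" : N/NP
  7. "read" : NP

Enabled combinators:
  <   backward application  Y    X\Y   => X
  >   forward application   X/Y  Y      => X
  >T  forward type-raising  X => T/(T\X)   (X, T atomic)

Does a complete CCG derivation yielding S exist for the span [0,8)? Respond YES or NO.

[0,8] S   >
  [0,6] S/N   >
    [0,3] (S/N)/NP   <
      [0,2] NP   >
        [0,1] NP/(NP\N)   >T
          [0,1] "clearly" : N
        [1,2] "cat" : NP\N
      [2,3] "sent" : ((S/N)/NP)\NP
    [3,6] NP   >
      [3,4] "ate" : NP/(NP/N)
      [4,6] NP/N   <
        [4,5] "the" : PP
        [5,6] "today" : (NP/N)\PP
  [6,8] N   >
    [6,7] "every" : N/NP
    [7,8] "read" : NP

YES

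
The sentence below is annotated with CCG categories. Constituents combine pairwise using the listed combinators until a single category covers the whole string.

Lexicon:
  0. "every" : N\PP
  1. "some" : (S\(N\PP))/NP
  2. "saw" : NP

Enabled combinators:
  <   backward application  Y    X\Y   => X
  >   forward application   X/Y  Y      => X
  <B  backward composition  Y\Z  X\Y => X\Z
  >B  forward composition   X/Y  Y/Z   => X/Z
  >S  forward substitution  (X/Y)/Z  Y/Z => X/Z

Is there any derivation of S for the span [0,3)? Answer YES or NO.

[0,3] S   <
  [0,1] "every" : N\PP
  [1,3] S\(N\PP)   >
    [1,2] "some" : (S\(N\PP))/NP
    [2,3] "saw" : NP

YES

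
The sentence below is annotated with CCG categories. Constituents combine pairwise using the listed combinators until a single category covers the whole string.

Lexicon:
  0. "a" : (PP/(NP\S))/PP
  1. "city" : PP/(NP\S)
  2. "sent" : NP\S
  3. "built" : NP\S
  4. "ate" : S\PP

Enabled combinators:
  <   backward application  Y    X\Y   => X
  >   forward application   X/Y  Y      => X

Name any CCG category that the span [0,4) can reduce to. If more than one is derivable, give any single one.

PP

[0,5] S   <
  [0,4] PP   >
    [0,3] PP/(NP\S)   >
      [0,1] "a" : (PP/(NP\S))/PP
      [1,3] PP   >
        [1,2] "city" : PP/(NP\S)
        [2,3] "sent" : NP\S
    [3,4] "built" : NP\S
  [4,5] "ate" : S\PP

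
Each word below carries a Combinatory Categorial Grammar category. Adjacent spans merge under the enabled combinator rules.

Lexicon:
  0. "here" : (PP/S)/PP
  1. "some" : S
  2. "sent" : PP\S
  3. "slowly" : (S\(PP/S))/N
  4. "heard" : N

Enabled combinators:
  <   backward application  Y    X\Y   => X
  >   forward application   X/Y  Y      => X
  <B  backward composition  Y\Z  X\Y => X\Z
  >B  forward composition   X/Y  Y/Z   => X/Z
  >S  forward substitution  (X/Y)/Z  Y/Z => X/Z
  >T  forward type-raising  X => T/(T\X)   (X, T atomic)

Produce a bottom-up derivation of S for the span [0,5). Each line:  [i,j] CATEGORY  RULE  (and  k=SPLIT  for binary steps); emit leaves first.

[0,1] (PP/S)/PP  lex  "here"
[1,2] S  lex  "some"
[1,2] PP/(PP\S)  >T
[2,3] PP\S  lex  "sent"
[1,3] PP  >  k=2
[0,3] PP/S  >  k=1
[3,4] (S\(PP/S))/N  lex  "slowly"
[4,5] N  lex  "heard"
[3,5] S\(PP/S)  >  k=4
[0,5] S  <  k=3

[0,5] S   <
  [0,3] PP/S   >
    [0,1] "here" : (PP/S)/PP
    [1,3] PP   >
      [1,2] PP/(PP\S)   >T
        [1,2] "some" : S
      [2,3] "sent" : PP\S
  [3,5] S\(PP/S)   >
    [3,4] "slowly" : (S\(PP/S))/N
    [4,5] "heard" : N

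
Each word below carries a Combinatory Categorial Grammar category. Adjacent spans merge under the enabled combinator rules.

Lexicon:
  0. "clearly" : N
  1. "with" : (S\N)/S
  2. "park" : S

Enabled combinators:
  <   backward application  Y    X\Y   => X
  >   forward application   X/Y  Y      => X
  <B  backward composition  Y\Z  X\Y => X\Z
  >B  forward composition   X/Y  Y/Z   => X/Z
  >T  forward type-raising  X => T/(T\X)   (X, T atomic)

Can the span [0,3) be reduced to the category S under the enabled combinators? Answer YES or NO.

YES

[0,3] S   >
  [0,1] S/(S\N)   >T
    [0,1] "clearly" : N
  [1,3] S\N   >
    [1,2] "with" : (S\N)/S
    [2,3] "park" : S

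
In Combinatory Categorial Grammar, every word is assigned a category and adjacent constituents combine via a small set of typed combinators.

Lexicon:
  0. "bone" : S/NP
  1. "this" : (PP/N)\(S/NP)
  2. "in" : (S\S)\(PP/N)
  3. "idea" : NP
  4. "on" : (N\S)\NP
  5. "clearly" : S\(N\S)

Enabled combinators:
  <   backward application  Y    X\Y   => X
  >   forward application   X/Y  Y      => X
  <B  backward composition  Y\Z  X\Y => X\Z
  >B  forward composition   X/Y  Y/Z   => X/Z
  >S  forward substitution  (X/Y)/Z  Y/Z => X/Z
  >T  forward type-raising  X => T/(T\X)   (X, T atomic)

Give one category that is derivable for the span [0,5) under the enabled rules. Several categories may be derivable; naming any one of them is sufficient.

N\S

[0,6] S   <
  [0,5] N\S   <B
    [0,3] S\S   <
      [0,2] PP/N   <
        [0,1] "bone" : S/NP
        [1,2] "this" : (PP/N)\(S/NP)
      [2,3] "in" : (S\S)\(PP/N)
    [3,5] N\S   <
      [3,4] "idea" : NP
      [4,5] "on" : (N\S)\NP
  [5,6] "clearly" : S\(N\S)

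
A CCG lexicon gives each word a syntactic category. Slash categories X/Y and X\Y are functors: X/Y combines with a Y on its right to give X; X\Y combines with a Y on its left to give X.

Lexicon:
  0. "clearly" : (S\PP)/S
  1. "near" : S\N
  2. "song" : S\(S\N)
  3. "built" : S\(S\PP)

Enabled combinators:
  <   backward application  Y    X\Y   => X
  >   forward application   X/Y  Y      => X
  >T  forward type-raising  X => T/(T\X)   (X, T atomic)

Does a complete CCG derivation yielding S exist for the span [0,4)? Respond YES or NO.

YES

[0,4] S   <
  [0,3] S\PP   >
    [0,1] "clearly" : (S\PP)/S
    [1,3] S   <
      [1,2] "near" : S\N
      [2,3] "song" : S\(S\N)
  [3,4] "built" : S\(S\PP)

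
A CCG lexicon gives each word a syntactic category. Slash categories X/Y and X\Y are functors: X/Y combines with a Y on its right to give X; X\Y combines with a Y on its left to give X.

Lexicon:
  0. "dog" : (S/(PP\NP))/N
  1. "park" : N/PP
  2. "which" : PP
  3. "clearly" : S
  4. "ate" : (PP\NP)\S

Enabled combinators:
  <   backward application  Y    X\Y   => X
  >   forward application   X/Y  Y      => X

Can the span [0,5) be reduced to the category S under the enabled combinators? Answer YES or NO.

[0,5] S   >
  [0,3] S/(PP\NP)   >
    [0,1] "dog" : (S/(PP\NP))/N
    [1,3] N   >
      [1,2] "park" : N/PP
      [2,3] "which" : PP
  [3,5] PP\NP   <
    [3,4] "clearly" : S
    [4,5] "ate" : (PP\NP)\S

YES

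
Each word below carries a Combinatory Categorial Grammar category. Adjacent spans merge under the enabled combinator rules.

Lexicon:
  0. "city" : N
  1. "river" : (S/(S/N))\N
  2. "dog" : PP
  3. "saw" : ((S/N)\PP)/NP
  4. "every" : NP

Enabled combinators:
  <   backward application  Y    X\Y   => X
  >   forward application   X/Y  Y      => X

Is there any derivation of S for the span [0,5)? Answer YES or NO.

[0,5] S   >
  [0,2] S/(S/N)   <
    [0,1] "city" : N
    [1,2] "river" : (S/(S/N))\N
  [2,5] S/N   <
    [2,3] "dog" : PP
    [3,5] (S/N)\PP   >
      [3,4] "saw" : ((S/N)\PP)/NP
      [4,5] "every" : NP

YES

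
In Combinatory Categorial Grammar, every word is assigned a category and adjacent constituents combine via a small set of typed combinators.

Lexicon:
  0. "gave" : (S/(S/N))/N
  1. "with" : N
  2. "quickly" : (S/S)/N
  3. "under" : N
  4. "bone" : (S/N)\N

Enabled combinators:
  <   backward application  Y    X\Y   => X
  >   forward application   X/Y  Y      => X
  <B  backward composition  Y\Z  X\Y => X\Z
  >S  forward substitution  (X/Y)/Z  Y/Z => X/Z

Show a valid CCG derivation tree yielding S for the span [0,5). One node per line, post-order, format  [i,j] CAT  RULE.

[0,5] S   >
  [0,2] S/(S/N)   >
    [0,1] "gave" : (S/(S/N))/N
    [1,2] "with" : N
  [2,5] S/N   >S
    [2,3] "quickly" : (S/S)/N
    [3,5] S/N   <
      [3,4] "under" : N
      [4,5] "bone" : (S/N)\N

[0,1] (S/(S/N))/N  lex  "gave"
[1,2] N  lex  "with"
[0,2] S/(S/N)  >  k=1
[2,3] (S/S)/N  lex  "quickly"
[3,4] N  lex  "under"
[4,5] (S/N)\N  lex  "bone"
[3,5] S/N  <  k=4
[2,5] S/N  >S  k=3
[0,5] S  >  k=2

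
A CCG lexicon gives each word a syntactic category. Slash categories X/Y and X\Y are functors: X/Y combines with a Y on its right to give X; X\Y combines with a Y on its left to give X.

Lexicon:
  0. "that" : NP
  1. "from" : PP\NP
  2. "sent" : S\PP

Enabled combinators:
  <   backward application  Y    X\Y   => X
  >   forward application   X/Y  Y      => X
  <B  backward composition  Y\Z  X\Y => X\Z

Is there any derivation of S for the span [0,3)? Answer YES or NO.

[0,3] S   <
  [0,2] PP   <
    [0,1] "that" : NP
    [1,2] "from" : PP\NP
  [2,3] "sent" : S\PP

YES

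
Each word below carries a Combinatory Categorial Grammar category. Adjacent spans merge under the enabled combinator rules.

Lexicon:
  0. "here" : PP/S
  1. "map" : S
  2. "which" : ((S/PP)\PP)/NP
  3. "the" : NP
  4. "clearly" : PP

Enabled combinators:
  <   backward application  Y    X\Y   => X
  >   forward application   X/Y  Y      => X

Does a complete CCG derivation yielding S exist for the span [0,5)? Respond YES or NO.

[0,5] S   >
  [0,4] S/PP   <
    [0,2] PP   >
      [0,1] "here" : PP/S
      [1,2] "map" : S
    [2,4] (S/PP)\PP   >
      [2,3] "which" : ((S/PP)\PP)/NP
      [3,4] "the" : NP
  [4,5] "clearly" : PP

YES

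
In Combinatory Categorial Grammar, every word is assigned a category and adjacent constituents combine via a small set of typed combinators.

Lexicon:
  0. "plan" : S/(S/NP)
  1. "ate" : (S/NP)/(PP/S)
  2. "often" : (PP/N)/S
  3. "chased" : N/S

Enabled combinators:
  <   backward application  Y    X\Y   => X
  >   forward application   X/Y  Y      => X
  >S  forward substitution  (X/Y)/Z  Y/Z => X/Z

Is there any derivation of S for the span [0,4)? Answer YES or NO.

YES

[0,4] S   >
  [0,1] "plan" : S/(S/NP)
  [1,4] S/NP   >
    [1,2] "ate" : (S/NP)/(PP/S)
    [2,4] PP/S   >S
      [2,3] "often" : (PP/N)/S
      [3,4] "chased" : N/S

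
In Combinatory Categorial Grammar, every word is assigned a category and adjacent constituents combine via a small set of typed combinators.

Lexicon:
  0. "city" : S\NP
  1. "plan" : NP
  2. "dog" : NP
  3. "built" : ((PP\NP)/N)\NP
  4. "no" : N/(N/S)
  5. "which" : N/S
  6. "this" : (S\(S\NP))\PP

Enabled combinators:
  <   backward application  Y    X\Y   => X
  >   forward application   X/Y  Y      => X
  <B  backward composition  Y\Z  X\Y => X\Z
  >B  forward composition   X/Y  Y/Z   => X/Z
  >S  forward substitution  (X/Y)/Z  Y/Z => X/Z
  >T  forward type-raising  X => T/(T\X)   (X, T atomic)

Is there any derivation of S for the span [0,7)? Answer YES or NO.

[0,7] S   <
  [0,1] "city" : S\NP
  [1,7] S\(S\NP)   <
    [1,6] PP   >
      [1,2] PP/(PP\NP)   >T
        [1,2] "plan" : NP
      [2,6] PP\NP   >
        [2,4] (PP\NP)/N   <
          [2,3] "dog" : NP
          [3,4] "built" : ((PP\NP)/N)\NP
        [4,6] N   >
          [4,5] "no" : N/(N/S)
          [5,6] "which" : N/S
    [6,7] "this" : (S\(S\NP))\PP

YES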